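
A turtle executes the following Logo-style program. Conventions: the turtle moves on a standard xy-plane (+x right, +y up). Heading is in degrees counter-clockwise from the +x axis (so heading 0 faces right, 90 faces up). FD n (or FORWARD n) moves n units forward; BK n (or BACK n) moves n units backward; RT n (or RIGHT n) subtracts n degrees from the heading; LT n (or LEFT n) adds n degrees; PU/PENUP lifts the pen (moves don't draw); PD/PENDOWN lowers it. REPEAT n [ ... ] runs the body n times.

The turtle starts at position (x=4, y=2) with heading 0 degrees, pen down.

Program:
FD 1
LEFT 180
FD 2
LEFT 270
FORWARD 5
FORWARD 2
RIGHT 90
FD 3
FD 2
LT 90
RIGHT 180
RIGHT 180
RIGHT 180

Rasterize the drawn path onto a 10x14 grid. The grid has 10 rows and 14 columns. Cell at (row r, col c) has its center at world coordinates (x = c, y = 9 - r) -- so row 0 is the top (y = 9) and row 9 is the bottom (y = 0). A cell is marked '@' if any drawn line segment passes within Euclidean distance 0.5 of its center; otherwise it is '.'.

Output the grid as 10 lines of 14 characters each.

Answer: ...@@@@@@.....
...@..........
...@..........
...@..........
...@..........
...@..........
...@..........
...@@@........
..............
..............

Derivation:
Segment 0: (4,2) -> (5,2)
Segment 1: (5,2) -> (3,2)
Segment 2: (3,2) -> (3,7)
Segment 3: (3,7) -> (3,9)
Segment 4: (3,9) -> (6,9)
Segment 5: (6,9) -> (8,9)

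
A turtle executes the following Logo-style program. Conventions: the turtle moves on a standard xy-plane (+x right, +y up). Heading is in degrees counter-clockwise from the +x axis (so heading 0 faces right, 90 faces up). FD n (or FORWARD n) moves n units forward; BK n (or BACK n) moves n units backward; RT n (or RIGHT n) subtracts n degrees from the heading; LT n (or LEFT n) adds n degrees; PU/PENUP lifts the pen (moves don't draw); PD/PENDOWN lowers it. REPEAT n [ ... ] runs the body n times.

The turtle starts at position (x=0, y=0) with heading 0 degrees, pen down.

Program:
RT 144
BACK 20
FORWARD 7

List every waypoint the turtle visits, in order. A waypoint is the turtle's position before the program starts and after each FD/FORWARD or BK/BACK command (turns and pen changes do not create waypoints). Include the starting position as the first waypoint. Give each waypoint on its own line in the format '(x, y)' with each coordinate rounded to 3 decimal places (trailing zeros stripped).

Answer: (0, 0)
(16.18, 11.756)
(10.517, 7.641)

Derivation:
Executing turtle program step by step:
Start: pos=(0,0), heading=0, pen down
RT 144: heading 0 -> 216
BK 20: (0,0) -> (16.18,11.756) [heading=216, draw]
FD 7: (16.18,11.756) -> (10.517,7.641) [heading=216, draw]
Final: pos=(10.517,7.641), heading=216, 2 segment(s) drawn
Waypoints (3 total):
(0, 0)
(16.18, 11.756)
(10.517, 7.641)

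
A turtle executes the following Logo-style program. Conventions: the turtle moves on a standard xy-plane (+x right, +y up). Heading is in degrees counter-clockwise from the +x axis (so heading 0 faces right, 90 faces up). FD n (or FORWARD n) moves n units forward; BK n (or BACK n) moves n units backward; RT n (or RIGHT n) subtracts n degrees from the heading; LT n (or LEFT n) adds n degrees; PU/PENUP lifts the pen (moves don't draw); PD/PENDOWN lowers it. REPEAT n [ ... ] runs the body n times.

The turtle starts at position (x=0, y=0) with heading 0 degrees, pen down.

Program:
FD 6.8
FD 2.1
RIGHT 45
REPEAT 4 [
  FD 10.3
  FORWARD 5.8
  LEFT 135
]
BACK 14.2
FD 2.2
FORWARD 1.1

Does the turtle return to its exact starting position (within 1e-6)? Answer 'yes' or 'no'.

Answer: no

Derivation:
Executing turtle program step by step:
Start: pos=(0,0), heading=0, pen down
FD 6.8: (0,0) -> (6.8,0) [heading=0, draw]
FD 2.1: (6.8,0) -> (8.9,0) [heading=0, draw]
RT 45: heading 0 -> 315
REPEAT 4 [
  -- iteration 1/4 --
  FD 10.3: (8.9,0) -> (16.183,-7.283) [heading=315, draw]
  FD 5.8: (16.183,-7.283) -> (20.284,-11.384) [heading=315, draw]
  LT 135: heading 315 -> 90
  -- iteration 2/4 --
  FD 10.3: (20.284,-11.384) -> (20.284,-1.084) [heading=90, draw]
  FD 5.8: (20.284,-1.084) -> (20.284,4.716) [heading=90, draw]
  LT 135: heading 90 -> 225
  -- iteration 3/4 --
  FD 10.3: (20.284,4.716) -> (13.001,-2.568) [heading=225, draw]
  FD 5.8: (13.001,-2.568) -> (8.9,-6.669) [heading=225, draw]
  LT 135: heading 225 -> 0
  -- iteration 4/4 --
  FD 10.3: (8.9,-6.669) -> (19.2,-6.669) [heading=0, draw]
  FD 5.8: (19.2,-6.669) -> (25,-6.669) [heading=0, draw]
  LT 135: heading 0 -> 135
]
BK 14.2: (25,-6.669) -> (35.041,-16.71) [heading=135, draw]
FD 2.2: (35.041,-16.71) -> (33.485,-15.154) [heading=135, draw]
FD 1.1: (33.485,-15.154) -> (32.707,-14.376) [heading=135, draw]
Final: pos=(32.707,-14.376), heading=135, 13 segment(s) drawn

Start position: (0, 0)
Final position: (32.707, -14.376)
Distance = 35.728; >= 1e-6 -> NOT closed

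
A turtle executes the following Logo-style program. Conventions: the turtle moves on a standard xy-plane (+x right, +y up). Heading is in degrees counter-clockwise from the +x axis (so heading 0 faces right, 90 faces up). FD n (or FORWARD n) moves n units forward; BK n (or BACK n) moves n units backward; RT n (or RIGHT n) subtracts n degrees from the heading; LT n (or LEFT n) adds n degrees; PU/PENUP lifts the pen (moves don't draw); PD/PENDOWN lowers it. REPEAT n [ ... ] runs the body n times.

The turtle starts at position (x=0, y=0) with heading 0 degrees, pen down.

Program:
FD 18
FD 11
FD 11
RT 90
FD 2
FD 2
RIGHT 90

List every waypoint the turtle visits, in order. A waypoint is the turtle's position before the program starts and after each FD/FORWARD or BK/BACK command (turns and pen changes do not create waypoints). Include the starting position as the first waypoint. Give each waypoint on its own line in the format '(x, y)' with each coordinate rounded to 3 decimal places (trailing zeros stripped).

Executing turtle program step by step:
Start: pos=(0,0), heading=0, pen down
FD 18: (0,0) -> (18,0) [heading=0, draw]
FD 11: (18,0) -> (29,0) [heading=0, draw]
FD 11: (29,0) -> (40,0) [heading=0, draw]
RT 90: heading 0 -> 270
FD 2: (40,0) -> (40,-2) [heading=270, draw]
FD 2: (40,-2) -> (40,-4) [heading=270, draw]
RT 90: heading 270 -> 180
Final: pos=(40,-4), heading=180, 5 segment(s) drawn
Waypoints (6 total):
(0, 0)
(18, 0)
(29, 0)
(40, 0)
(40, -2)
(40, -4)

Answer: (0, 0)
(18, 0)
(29, 0)
(40, 0)
(40, -2)
(40, -4)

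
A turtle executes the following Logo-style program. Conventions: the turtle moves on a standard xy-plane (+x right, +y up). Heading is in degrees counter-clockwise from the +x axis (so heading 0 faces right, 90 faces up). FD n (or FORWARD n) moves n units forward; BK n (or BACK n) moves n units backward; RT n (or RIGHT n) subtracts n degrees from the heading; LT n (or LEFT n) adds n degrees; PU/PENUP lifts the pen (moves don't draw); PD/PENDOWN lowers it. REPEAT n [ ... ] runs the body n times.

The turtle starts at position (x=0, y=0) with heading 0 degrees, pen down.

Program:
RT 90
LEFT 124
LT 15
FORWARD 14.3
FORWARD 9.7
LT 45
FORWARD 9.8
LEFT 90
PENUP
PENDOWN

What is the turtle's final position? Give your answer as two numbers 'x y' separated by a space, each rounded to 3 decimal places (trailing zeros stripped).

Answer: 15.062 27.889

Derivation:
Executing turtle program step by step:
Start: pos=(0,0), heading=0, pen down
RT 90: heading 0 -> 270
LT 124: heading 270 -> 34
LT 15: heading 34 -> 49
FD 14.3: (0,0) -> (9.382,10.792) [heading=49, draw]
FD 9.7: (9.382,10.792) -> (15.745,18.113) [heading=49, draw]
LT 45: heading 49 -> 94
FD 9.8: (15.745,18.113) -> (15.062,27.889) [heading=94, draw]
LT 90: heading 94 -> 184
PU: pen up
PD: pen down
Final: pos=(15.062,27.889), heading=184, 3 segment(s) drawn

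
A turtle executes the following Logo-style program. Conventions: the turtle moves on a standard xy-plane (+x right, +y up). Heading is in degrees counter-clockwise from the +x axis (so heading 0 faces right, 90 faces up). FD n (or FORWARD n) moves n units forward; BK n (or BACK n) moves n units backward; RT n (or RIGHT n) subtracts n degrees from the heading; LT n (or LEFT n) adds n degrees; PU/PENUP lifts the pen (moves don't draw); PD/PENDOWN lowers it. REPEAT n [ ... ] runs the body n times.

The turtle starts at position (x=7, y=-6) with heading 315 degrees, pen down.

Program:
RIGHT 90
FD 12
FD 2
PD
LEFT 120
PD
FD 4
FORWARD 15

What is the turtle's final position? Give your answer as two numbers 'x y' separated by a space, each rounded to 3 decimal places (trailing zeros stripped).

Executing turtle program step by step:
Start: pos=(7,-6), heading=315, pen down
RT 90: heading 315 -> 225
FD 12: (7,-6) -> (-1.485,-14.485) [heading=225, draw]
FD 2: (-1.485,-14.485) -> (-2.899,-15.899) [heading=225, draw]
PD: pen down
LT 120: heading 225 -> 345
PD: pen down
FD 4: (-2.899,-15.899) -> (0.964,-16.935) [heading=345, draw]
FD 15: (0.964,-16.935) -> (15.453,-20.817) [heading=345, draw]
Final: pos=(15.453,-20.817), heading=345, 4 segment(s) drawn

Answer: 15.453 -20.817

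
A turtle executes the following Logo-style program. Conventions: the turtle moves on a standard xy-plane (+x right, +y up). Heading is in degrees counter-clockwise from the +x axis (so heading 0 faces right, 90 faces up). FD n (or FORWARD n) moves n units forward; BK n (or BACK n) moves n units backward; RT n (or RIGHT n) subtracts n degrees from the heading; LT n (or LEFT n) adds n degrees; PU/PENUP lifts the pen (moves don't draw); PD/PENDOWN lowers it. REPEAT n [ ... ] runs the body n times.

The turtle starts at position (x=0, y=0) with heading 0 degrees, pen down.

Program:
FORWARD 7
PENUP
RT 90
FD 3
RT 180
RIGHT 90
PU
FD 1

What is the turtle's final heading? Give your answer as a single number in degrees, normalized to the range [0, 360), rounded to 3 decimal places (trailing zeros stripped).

Executing turtle program step by step:
Start: pos=(0,0), heading=0, pen down
FD 7: (0,0) -> (7,0) [heading=0, draw]
PU: pen up
RT 90: heading 0 -> 270
FD 3: (7,0) -> (7,-3) [heading=270, move]
RT 180: heading 270 -> 90
RT 90: heading 90 -> 0
PU: pen up
FD 1: (7,-3) -> (8,-3) [heading=0, move]
Final: pos=(8,-3), heading=0, 1 segment(s) drawn

Answer: 0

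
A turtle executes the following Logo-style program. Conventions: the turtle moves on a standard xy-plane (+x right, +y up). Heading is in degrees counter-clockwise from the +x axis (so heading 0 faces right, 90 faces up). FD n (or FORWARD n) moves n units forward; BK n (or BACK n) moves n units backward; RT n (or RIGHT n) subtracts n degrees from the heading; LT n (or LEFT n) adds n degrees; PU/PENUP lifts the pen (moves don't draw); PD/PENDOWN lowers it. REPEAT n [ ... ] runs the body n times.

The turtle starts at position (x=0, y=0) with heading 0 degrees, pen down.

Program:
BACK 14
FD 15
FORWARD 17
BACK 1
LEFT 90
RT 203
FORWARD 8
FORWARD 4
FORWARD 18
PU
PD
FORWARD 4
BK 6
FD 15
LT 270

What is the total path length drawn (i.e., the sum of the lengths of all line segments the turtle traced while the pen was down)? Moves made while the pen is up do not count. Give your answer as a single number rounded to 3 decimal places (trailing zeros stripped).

Answer: 102

Derivation:
Executing turtle program step by step:
Start: pos=(0,0), heading=0, pen down
BK 14: (0,0) -> (-14,0) [heading=0, draw]
FD 15: (-14,0) -> (1,0) [heading=0, draw]
FD 17: (1,0) -> (18,0) [heading=0, draw]
BK 1: (18,0) -> (17,0) [heading=0, draw]
LT 90: heading 0 -> 90
RT 203: heading 90 -> 247
FD 8: (17,0) -> (13.874,-7.364) [heading=247, draw]
FD 4: (13.874,-7.364) -> (12.311,-11.046) [heading=247, draw]
FD 18: (12.311,-11.046) -> (5.278,-27.615) [heading=247, draw]
PU: pen up
PD: pen down
FD 4: (5.278,-27.615) -> (3.715,-31.297) [heading=247, draw]
BK 6: (3.715,-31.297) -> (6.06,-25.774) [heading=247, draw]
FD 15: (6.06,-25.774) -> (0.199,-39.582) [heading=247, draw]
LT 270: heading 247 -> 157
Final: pos=(0.199,-39.582), heading=157, 10 segment(s) drawn

Segment lengths:
  seg 1: (0,0) -> (-14,0), length = 14
  seg 2: (-14,0) -> (1,0), length = 15
  seg 3: (1,0) -> (18,0), length = 17
  seg 4: (18,0) -> (17,0), length = 1
  seg 5: (17,0) -> (13.874,-7.364), length = 8
  seg 6: (13.874,-7.364) -> (12.311,-11.046), length = 4
  seg 7: (12.311,-11.046) -> (5.278,-27.615), length = 18
  seg 8: (5.278,-27.615) -> (3.715,-31.297), length = 4
  seg 9: (3.715,-31.297) -> (6.06,-25.774), length = 6
  seg 10: (6.06,-25.774) -> (0.199,-39.582), length = 15
Total = 102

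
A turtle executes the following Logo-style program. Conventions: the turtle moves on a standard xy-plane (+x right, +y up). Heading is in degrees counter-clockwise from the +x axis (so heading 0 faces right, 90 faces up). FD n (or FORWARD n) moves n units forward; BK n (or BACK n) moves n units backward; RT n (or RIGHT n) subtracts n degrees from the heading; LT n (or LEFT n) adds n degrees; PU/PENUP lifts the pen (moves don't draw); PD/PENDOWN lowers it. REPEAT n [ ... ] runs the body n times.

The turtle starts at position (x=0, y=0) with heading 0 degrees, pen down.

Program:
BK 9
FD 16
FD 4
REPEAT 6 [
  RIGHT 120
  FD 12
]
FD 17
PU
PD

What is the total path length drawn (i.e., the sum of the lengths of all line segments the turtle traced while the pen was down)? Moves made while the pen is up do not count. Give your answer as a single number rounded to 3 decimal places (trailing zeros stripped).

Executing turtle program step by step:
Start: pos=(0,0), heading=0, pen down
BK 9: (0,0) -> (-9,0) [heading=0, draw]
FD 16: (-9,0) -> (7,0) [heading=0, draw]
FD 4: (7,0) -> (11,0) [heading=0, draw]
REPEAT 6 [
  -- iteration 1/6 --
  RT 120: heading 0 -> 240
  FD 12: (11,0) -> (5,-10.392) [heading=240, draw]
  -- iteration 2/6 --
  RT 120: heading 240 -> 120
  FD 12: (5,-10.392) -> (-1,0) [heading=120, draw]
  -- iteration 3/6 --
  RT 120: heading 120 -> 0
  FD 12: (-1,0) -> (11,0) [heading=0, draw]
  -- iteration 4/6 --
  RT 120: heading 0 -> 240
  FD 12: (11,0) -> (5,-10.392) [heading=240, draw]
  -- iteration 5/6 --
  RT 120: heading 240 -> 120
  FD 12: (5,-10.392) -> (-1,0) [heading=120, draw]
  -- iteration 6/6 --
  RT 120: heading 120 -> 0
  FD 12: (-1,0) -> (11,0) [heading=0, draw]
]
FD 17: (11,0) -> (28,0) [heading=0, draw]
PU: pen up
PD: pen down
Final: pos=(28,0), heading=0, 10 segment(s) drawn

Segment lengths:
  seg 1: (0,0) -> (-9,0), length = 9
  seg 2: (-9,0) -> (7,0), length = 16
  seg 3: (7,0) -> (11,0), length = 4
  seg 4: (11,0) -> (5,-10.392), length = 12
  seg 5: (5,-10.392) -> (-1,0), length = 12
  seg 6: (-1,0) -> (11,0), length = 12
  seg 7: (11,0) -> (5,-10.392), length = 12
  seg 8: (5,-10.392) -> (-1,0), length = 12
  seg 9: (-1,0) -> (11,0), length = 12
  seg 10: (11,0) -> (28,0), length = 17
Total = 118

Answer: 118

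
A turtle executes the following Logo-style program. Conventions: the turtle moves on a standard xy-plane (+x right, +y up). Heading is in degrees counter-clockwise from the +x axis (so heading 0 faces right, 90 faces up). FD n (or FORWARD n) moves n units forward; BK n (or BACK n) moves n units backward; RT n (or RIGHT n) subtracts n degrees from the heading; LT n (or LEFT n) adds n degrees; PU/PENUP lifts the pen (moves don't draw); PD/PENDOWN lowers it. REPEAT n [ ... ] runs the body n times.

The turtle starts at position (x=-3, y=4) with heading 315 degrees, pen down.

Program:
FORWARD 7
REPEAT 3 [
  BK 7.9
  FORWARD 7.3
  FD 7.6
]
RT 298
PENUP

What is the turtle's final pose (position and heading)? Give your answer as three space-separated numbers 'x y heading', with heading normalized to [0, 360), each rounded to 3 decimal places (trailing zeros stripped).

Executing turtle program step by step:
Start: pos=(-3,4), heading=315, pen down
FD 7: (-3,4) -> (1.95,-0.95) [heading=315, draw]
REPEAT 3 [
  -- iteration 1/3 --
  BK 7.9: (1.95,-0.95) -> (-3.636,4.636) [heading=315, draw]
  FD 7.3: (-3.636,4.636) -> (1.525,-0.525) [heading=315, draw]
  FD 7.6: (1.525,-0.525) -> (6.899,-5.899) [heading=315, draw]
  -- iteration 2/3 --
  BK 7.9: (6.899,-5.899) -> (1.313,-0.313) [heading=315, draw]
  FD 7.3: (1.313,-0.313) -> (6.475,-5.475) [heading=315, draw]
  FD 7.6: (6.475,-5.475) -> (11.849,-10.849) [heading=315, draw]
  -- iteration 3/3 --
  BK 7.9: (11.849,-10.849) -> (6.263,-5.263) [heading=315, draw]
  FD 7.3: (6.263,-5.263) -> (11.425,-10.425) [heading=315, draw]
  FD 7.6: (11.425,-10.425) -> (16.799,-15.799) [heading=315, draw]
]
RT 298: heading 315 -> 17
PU: pen up
Final: pos=(16.799,-15.799), heading=17, 10 segment(s) drawn

Answer: 16.799 -15.799 17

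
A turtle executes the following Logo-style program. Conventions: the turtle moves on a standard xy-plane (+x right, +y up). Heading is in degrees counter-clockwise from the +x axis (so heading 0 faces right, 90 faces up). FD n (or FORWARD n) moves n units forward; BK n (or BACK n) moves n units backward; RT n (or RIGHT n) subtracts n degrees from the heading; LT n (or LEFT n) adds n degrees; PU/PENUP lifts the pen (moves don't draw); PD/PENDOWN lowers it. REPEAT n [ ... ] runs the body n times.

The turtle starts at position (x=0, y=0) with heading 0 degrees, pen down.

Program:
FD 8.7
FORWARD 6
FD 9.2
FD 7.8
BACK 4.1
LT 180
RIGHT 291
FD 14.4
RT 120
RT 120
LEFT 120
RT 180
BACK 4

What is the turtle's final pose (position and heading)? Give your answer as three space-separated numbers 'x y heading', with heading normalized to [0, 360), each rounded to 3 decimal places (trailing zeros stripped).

Answer: 19.922 -10.335 309

Derivation:
Executing turtle program step by step:
Start: pos=(0,0), heading=0, pen down
FD 8.7: (0,0) -> (8.7,0) [heading=0, draw]
FD 6: (8.7,0) -> (14.7,0) [heading=0, draw]
FD 9.2: (14.7,0) -> (23.9,0) [heading=0, draw]
FD 7.8: (23.9,0) -> (31.7,0) [heading=0, draw]
BK 4.1: (31.7,0) -> (27.6,0) [heading=0, draw]
LT 180: heading 0 -> 180
RT 291: heading 180 -> 249
FD 14.4: (27.6,0) -> (22.44,-13.444) [heading=249, draw]
RT 120: heading 249 -> 129
RT 120: heading 129 -> 9
LT 120: heading 9 -> 129
RT 180: heading 129 -> 309
BK 4: (22.44,-13.444) -> (19.922,-10.335) [heading=309, draw]
Final: pos=(19.922,-10.335), heading=309, 7 segment(s) drawn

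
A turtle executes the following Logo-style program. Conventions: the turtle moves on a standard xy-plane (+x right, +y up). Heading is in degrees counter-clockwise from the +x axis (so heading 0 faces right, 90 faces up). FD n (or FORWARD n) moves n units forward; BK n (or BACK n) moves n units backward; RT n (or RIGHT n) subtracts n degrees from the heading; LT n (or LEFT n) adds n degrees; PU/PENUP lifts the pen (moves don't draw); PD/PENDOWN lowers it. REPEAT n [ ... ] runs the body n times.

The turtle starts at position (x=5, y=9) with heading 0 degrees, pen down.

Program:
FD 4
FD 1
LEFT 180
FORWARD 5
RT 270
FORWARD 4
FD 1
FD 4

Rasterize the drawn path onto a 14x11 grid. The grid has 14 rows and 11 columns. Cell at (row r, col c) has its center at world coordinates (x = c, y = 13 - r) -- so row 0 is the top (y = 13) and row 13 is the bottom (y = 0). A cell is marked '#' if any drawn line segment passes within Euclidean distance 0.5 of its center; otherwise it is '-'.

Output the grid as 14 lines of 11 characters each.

Answer: -----------
-----------
-----------
-----------
-----######
-----#-----
-----#-----
-----#-----
-----#-----
-----#-----
-----#-----
-----#-----
-----#-----
-----#-----

Derivation:
Segment 0: (5,9) -> (9,9)
Segment 1: (9,9) -> (10,9)
Segment 2: (10,9) -> (5,9)
Segment 3: (5,9) -> (5,5)
Segment 4: (5,5) -> (5,4)
Segment 5: (5,4) -> (5,0)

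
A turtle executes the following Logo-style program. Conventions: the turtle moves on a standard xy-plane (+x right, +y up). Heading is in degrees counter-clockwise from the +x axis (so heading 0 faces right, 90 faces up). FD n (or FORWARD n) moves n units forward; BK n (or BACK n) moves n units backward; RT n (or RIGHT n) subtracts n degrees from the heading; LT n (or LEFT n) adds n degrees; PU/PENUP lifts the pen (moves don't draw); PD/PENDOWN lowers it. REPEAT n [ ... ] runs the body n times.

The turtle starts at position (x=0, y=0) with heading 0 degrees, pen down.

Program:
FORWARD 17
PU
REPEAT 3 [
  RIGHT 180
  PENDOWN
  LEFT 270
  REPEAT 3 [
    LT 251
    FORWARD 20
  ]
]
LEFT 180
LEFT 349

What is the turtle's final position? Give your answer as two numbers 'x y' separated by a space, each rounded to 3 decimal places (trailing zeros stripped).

Executing turtle program step by step:
Start: pos=(0,0), heading=0, pen down
FD 17: (0,0) -> (17,0) [heading=0, draw]
PU: pen up
REPEAT 3 [
  -- iteration 1/3 --
  RT 180: heading 0 -> 180
  PD: pen down
  LT 270: heading 180 -> 90
  REPEAT 3 [
    -- iteration 1/3 --
    LT 251: heading 90 -> 341
    FD 20: (17,0) -> (35.91,-6.511) [heading=341, draw]
    -- iteration 2/3 --
    LT 251: heading 341 -> 232
    FD 20: (35.91,-6.511) -> (23.597,-22.272) [heading=232, draw]
    -- iteration 3/3 --
    LT 251: heading 232 -> 123
    FD 20: (23.597,-22.272) -> (12.704,-5.498) [heading=123, draw]
  ]
  -- iteration 2/3 --
  RT 180: heading 123 -> 303
  PD: pen down
  LT 270: heading 303 -> 213
  REPEAT 3 [
    -- iteration 1/3 --
    LT 251: heading 213 -> 104
    FD 20: (12.704,-5.498) -> (7.866,13.908) [heading=104, draw]
    -- iteration 2/3 --
    LT 251: heading 104 -> 355
    FD 20: (7.866,13.908) -> (27.79,12.165) [heading=355, draw]
    -- iteration 3/3 --
    LT 251: heading 355 -> 246
    FD 20: (27.79,12.165) -> (19.655,-6.106) [heading=246, draw]
  ]
  -- iteration 3/3 --
  RT 180: heading 246 -> 66
  PD: pen down
  LT 270: heading 66 -> 336
  REPEAT 3 [
    -- iteration 1/3 --
    LT 251: heading 336 -> 227
    FD 20: (19.655,-6.106) -> (6.015,-20.733) [heading=227, draw]
    -- iteration 2/3 --
    LT 251: heading 227 -> 118
    FD 20: (6.015,-20.733) -> (-3.374,-3.074) [heading=118, draw]
    -- iteration 3/3 --
    LT 251: heading 118 -> 9
    FD 20: (-3.374,-3.074) -> (16.379,0.054) [heading=9, draw]
  ]
]
LT 180: heading 9 -> 189
LT 349: heading 189 -> 178
Final: pos=(16.379,0.054), heading=178, 10 segment(s) drawn

Answer: 16.379 0.054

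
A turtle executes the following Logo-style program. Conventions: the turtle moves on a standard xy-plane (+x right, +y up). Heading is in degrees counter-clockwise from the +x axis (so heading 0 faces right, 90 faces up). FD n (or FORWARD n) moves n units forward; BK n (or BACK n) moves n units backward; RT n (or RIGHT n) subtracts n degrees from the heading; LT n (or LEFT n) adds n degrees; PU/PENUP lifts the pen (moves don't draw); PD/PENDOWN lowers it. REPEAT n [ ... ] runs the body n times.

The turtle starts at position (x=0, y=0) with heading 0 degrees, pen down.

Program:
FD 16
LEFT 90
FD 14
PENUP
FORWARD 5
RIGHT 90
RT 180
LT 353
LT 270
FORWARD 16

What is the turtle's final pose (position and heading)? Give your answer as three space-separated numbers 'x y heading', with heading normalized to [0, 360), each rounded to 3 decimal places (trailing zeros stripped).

Answer: 17.95 34.881 83

Derivation:
Executing turtle program step by step:
Start: pos=(0,0), heading=0, pen down
FD 16: (0,0) -> (16,0) [heading=0, draw]
LT 90: heading 0 -> 90
FD 14: (16,0) -> (16,14) [heading=90, draw]
PU: pen up
FD 5: (16,14) -> (16,19) [heading=90, move]
RT 90: heading 90 -> 0
RT 180: heading 0 -> 180
LT 353: heading 180 -> 173
LT 270: heading 173 -> 83
FD 16: (16,19) -> (17.95,34.881) [heading=83, move]
Final: pos=(17.95,34.881), heading=83, 2 segment(s) drawn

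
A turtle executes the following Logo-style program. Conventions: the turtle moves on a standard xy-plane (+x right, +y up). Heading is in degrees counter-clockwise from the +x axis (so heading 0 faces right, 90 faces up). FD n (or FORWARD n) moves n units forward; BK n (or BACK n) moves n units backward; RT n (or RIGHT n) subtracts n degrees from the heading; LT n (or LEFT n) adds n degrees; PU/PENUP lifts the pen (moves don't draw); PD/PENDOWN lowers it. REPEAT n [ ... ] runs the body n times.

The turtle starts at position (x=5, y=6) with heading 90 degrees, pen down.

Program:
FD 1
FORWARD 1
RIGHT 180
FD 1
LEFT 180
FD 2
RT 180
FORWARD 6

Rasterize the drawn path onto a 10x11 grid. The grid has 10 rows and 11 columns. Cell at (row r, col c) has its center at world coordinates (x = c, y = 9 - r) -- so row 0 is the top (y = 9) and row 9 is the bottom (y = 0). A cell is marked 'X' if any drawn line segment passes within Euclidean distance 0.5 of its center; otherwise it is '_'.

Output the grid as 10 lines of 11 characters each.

Answer: _____X_____
_____X_____
_____X_____
_____X_____
_____X_____
_____X_____
_____X_____
___________
___________
___________

Derivation:
Segment 0: (5,6) -> (5,7)
Segment 1: (5,7) -> (5,8)
Segment 2: (5,8) -> (5,7)
Segment 3: (5,7) -> (5,9)
Segment 4: (5,9) -> (5,3)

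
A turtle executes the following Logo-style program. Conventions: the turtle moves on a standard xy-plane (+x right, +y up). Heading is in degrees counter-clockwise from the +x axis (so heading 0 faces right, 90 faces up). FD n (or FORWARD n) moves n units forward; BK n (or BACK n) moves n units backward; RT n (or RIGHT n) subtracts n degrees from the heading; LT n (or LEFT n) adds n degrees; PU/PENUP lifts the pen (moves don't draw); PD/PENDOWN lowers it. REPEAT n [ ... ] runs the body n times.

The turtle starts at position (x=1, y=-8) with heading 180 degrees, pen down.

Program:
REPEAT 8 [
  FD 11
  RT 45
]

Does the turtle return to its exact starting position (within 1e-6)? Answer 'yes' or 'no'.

Executing turtle program step by step:
Start: pos=(1,-8), heading=180, pen down
REPEAT 8 [
  -- iteration 1/8 --
  FD 11: (1,-8) -> (-10,-8) [heading=180, draw]
  RT 45: heading 180 -> 135
  -- iteration 2/8 --
  FD 11: (-10,-8) -> (-17.778,-0.222) [heading=135, draw]
  RT 45: heading 135 -> 90
  -- iteration 3/8 --
  FD 11: (-17.778,-0.222) -> (-17.778,10.778) [heading=90, draw]
  RT 45: heading 90 -> 45
  -- iteration 4/8 --
  FD 11: (-17.778,10.778) -> (-10,18.556) [heading=45, draw]
  RT 45: heading 45 -> 0
  -- iteration 5/8 --
  FD 11: (-10,18.556) -> (1,18.556) [heading=0, draw]
  RT 45: heading 0 -> 315
  -- iteration 6/8 --
  FD 11: (1,18.556) -> (8.778,10.778) [heading=315, draw]
  RT 45: heading 315 -> 270
  -- iteration 7/8 --
  FD 11: (8.778,10.778) -> (8.778,-0.222) [heading=270, draw]
  RT 45: heading 270 -> 225
  -- iteration 8/8 --
  FD 11: (8.778,-0.222) -> (1,-8) [heading=225, draw]
  RT 45: heading 225 -> 180
]
Final: pos=(1,-8), heading=180, 8 segment(s) drawn

Start position: (1, -8)
Final position: (1, -8)
Distance = 0; < 1e-6 -> CLOSED

Answer: yes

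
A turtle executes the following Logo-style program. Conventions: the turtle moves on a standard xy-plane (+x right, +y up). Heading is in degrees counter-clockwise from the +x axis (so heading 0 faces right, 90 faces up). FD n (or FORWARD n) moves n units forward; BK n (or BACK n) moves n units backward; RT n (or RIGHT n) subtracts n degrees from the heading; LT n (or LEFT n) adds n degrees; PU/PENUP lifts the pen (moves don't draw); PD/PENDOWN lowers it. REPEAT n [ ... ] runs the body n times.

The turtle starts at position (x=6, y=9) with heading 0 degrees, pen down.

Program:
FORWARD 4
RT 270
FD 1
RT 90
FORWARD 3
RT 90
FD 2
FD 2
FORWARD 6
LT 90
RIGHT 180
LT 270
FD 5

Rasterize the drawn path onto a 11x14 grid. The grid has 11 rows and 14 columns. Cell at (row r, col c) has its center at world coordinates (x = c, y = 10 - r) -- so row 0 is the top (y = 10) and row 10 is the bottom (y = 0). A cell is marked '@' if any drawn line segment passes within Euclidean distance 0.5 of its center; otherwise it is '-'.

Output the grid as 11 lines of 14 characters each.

Segment 0: (6,9) -> (10,9)
Segment 1: (10,9) -> (10,10)
Segment 2: (10,10) -> (13,10)
Segment 3: (13,10) -> (13,8)
Segment 4: (13,8) -> (13,6)
Segment 5: (13,6) -> (13,0)
Segment 6: (13,0) -> (13,5)

Answer: ----------@@@@
------@@@@@--@
-------------@
-------------@
-------------@
-------------@
-------------@
-------------@
-------------@
-------------@
-------------@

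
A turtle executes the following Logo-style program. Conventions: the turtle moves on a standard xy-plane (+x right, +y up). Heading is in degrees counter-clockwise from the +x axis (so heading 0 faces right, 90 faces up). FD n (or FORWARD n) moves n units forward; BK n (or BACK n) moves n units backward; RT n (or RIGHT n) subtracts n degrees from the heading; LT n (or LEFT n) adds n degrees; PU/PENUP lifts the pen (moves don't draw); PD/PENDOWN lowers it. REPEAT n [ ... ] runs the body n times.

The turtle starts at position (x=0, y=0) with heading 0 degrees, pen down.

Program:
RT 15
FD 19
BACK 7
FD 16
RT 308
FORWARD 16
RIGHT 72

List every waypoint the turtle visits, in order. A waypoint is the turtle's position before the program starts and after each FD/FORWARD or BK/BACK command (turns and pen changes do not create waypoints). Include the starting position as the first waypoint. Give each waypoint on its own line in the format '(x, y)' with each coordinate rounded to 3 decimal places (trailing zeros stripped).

Answer: (0, 0)
(18.353, -4.918)
(11.591, -3.106)
(27.046, -7.247)
(39.824, 2.382)

Derivation:
Executing turtle program step by step:
Start: pos=(0,0), heading=0, pen down
RT 15: heading 0 -> 345
FD 19: (0,0) -> (18.353,-4.918) [heading=345, draw]
BK 7: (18.353,-4.918) -> (11.591,-3.106) [heading=345, draw]
FD 16: (11.591,-3.106) -> (27.046,-7.247) [heading=345, draw]
RT 308: heading 345 -> 37
FD 16: (27.046,-7.247) -> (39.824,2.382) [heading=37, draw]
RT 72: heading 37 -> 325
Final: pos=(39.824,2.382), heading=325, 4 segment(s) drawn
Waypoints (5 total):
(0, 0)
(18.353, -4.918)
(11.591, -3.106)
(27.046, -7.247)
(39.824, 2.382)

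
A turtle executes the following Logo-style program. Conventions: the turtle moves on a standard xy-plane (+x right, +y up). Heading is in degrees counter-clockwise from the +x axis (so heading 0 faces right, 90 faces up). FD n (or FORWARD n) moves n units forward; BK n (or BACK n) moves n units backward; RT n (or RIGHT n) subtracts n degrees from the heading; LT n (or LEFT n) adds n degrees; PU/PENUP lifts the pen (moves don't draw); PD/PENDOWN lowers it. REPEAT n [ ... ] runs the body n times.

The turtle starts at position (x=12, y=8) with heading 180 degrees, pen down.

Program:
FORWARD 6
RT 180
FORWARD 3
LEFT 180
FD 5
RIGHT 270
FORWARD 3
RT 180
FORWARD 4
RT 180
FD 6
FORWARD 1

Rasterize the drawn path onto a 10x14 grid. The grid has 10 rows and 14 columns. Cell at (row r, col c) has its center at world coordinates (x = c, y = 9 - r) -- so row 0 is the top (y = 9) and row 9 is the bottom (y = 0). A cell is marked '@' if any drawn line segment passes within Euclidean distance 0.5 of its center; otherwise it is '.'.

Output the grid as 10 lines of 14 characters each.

Segment 0: (12,8) -> (6,8)
Segment 1: (6,8) -> (9,8)
Segment 2: (9,8) -> (4,8)
Segment 3: (4,8) -> (4,5)
Segment 4: (4,5) -> (4,9)
Segment 5: (4,9) -> (4,3)
Segment 6: (4,3) -> (4,2)

Answer: ....@.........
....@@@@@@@@@.
....@.........
....@.........
....@.........
....@.........
....@.........
....@.........
..............
..............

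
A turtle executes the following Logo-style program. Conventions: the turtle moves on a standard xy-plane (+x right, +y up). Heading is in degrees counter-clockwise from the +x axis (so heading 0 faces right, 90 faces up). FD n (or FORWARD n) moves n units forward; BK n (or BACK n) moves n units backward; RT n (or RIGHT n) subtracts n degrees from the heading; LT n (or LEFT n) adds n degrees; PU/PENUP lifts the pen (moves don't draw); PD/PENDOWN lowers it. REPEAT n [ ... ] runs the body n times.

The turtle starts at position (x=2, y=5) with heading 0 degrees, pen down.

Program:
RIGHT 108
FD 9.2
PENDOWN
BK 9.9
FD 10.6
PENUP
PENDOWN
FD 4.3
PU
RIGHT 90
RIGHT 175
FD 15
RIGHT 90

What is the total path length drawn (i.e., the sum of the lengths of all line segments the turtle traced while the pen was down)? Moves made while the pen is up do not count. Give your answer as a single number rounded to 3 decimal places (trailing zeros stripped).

Executing turtle program step by step:
Start: pos=(2,5), heading=0, pen down
RT 108: heading 0 -> 252
FD 9.2: (2,5) -> (-0.843,-3.75) [heading=252, draw]
PD: pen down
BK 9.9: (-0.843,-3.75) -> (2.216,5.666) [heading=252, draw]
FD 10.6: (2.216,5.666) -> (-1.059,-4.415) [heading=252, draw]
PU: pen up
PD: pen down
FD 4.3: (-1.059,-4.415) -> (-2.388,-8.505) [heading=252, draw]
PU: pen up
RT 90: heading 252 -> 162
RT 175: heading 162 -> 347
FD 15: (-2.388,-8.505) -> (12.228,-11.879) [heading=347, move]
RT 90: heading 347 -> 257
Final: pos=(12.228,-11.879), heading=257, 4 segment(s) drawn

Segment lengths:
  seg 1: (2,5) -> (-0.843,-3.75), length = 9.2
  seg 2: (-0.843,-3.75) -> (2.216,5.666), length = 9.9
  seg 3: (2.216,5.666) -> (-1.059,-4.415), length = 10.6
  seg 4: (-1.059,-4.415) -> (-2.388,-8.505), length = 4.3
Total = 34

Answer: 34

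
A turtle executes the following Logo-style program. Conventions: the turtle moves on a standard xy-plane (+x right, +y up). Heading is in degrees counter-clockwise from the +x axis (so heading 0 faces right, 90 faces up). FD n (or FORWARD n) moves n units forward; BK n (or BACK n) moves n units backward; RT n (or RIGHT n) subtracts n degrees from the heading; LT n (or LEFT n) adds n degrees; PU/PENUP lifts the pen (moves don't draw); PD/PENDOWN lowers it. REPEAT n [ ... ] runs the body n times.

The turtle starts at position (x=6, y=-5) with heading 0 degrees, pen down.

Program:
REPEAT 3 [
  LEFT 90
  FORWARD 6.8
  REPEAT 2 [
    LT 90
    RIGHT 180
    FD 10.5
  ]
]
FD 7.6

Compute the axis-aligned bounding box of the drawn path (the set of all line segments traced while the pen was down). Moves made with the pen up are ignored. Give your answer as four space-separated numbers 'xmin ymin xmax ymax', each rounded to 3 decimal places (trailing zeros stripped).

Executing turtle program step by step:
Start: pos=(6,-5), heading=0, pen down
REPEAT 3 [
  -- iteration 1/3 --
  LT 90: heading 0 -> 90
  FD 6.8: (6,-5) -> (6,1.8) [heading=90, draw]
  REPEAT 2 [
    -- iteration 1/2 --
    LT 90: heading 90 -> 180
    RT 180: heading 180 -> 0
    FD 10.5: (6,1.8) -> (16.5,1.8) [heading=0, draw]
    -- iteration 2/2 --
    LT 90: heading 0 -> 90
    RT 180: heading 90 -> 270
    FD 10.5: (16.5,1.8) -> (16.5,-8.7) [heading=270, draw]
  ]
  -- iteration 2/3 --
  LT 90: heading 270 -> 0
  FD 6.8: (16.5,-8.7) -> (23.3,-8.7) [heading=0, draw]
  REPEAT 2 [
    -- iteration 1/2 --
    LT 90: heading 0 -> 90
    RT 180: heading 90 -> 270
    FD 10.5: (23.3,-8.7) -> (23.3,-19.2) [heading=270, draw]
    -- iteration 2/2 --
    LT 90: heading 270 -> 0
    RT 180: heading 0 -> 180
    FD 10.5: (23.3,-19.2) -> (12.8,-19.2) [heading=180, draw]
  ]
  -- iteration 3/3 --
  LT 90: heading 180 -> 270
  FD 6.8: (12.8,-19.2) -> (12.8,-26) [heading=270, draw]
  REPEAT 2 [
    -- iteration 1/2 --
    LT 90: heading 270 -> 0
    RT 180: heading 0 -> 180
    FD 10.5: (12.8,-26) -> (2.3,-26) [heading=180, draw]
    -- iteration 2/2 --
    LT 90: heading 180 -> 270
    RT 180: heading 270 -> 90
    FD 10.5: (2.3,-26) -> (2.3,-15.5) [heading=90, draw]
  ]
]
FD 7.6: (2.3,-15.5) -> (2.3,-7.9) [heading=90, draw]
Final: pos=(2.3,-7.9), heading=90, 10 segment(s) drawn

Segment endpoints: x in {2.3, 2.3, 2.3, 6, 12.8, 16.5, 23.3}, y in {-26, -19.2, -15.5, -8.7, -7.9, -5, 1.8}
xmin=2.3, ymin=-26, xmax=23.3, ymax=1.8

Answer: 2.3 -26 23.3 1.8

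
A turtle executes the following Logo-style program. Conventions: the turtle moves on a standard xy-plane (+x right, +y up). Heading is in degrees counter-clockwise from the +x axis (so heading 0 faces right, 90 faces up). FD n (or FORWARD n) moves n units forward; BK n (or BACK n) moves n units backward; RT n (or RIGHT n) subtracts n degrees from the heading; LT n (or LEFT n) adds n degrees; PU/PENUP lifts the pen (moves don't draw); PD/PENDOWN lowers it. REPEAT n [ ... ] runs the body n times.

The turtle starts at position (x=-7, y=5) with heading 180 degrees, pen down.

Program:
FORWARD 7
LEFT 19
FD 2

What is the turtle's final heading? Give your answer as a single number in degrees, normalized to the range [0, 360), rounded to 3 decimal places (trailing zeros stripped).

Answer: 199

Derivation:
Executing turtle program step by step:
Start: pos=(-7,5), heading=180, pen down
FD 7: (-7,5) -> (-14,5) [heading=180, draw]
LT 19: heading 180 -> 199
FD 2: (-14,5) -> (-15.891,4.349) [heading=199, draw]
Final: pos=(-15.891,4.349), heading=199, 2 segment(s) drawn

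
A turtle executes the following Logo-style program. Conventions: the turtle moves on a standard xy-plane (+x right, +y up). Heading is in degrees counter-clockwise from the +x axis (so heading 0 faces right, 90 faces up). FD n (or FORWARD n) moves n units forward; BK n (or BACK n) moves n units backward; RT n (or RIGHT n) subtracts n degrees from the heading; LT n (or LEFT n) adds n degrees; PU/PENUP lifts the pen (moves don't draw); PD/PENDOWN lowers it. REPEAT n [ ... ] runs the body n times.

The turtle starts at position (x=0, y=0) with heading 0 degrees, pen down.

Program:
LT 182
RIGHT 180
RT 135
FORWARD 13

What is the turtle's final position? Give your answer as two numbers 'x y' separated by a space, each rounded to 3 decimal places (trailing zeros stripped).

Answer: -8.866 -9.508

Derivation:
Executing turtle program step by step:
Start: pos=(0,0), heading=0, pen down
LT 182: heading 0 -> 182
RT 180: heading 182 -> 2
RT 135: heading 2 -> 227
FD 13: (0,0) -> (-8.866,-9.508) [heading=227, draw]
Final: pos=(-8.866,-9.508), heading=227, 1 segment(s) drawn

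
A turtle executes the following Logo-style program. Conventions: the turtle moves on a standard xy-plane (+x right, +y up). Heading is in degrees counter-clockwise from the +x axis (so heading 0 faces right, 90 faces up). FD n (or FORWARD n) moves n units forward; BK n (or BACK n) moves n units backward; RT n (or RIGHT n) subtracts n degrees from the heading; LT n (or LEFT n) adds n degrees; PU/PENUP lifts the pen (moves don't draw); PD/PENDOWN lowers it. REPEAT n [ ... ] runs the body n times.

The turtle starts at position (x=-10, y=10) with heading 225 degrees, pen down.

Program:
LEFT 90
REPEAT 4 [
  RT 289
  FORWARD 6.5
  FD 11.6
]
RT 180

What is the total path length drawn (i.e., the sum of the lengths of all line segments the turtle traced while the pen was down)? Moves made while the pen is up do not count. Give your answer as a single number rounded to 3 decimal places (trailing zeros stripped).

Answer: 72.4

Derivation:
Executing turtle program step by step:
Start: pos=(-10,10), heading=225, pen down
LT 90: heading 225 -> 315
REPEAT 4 [
  -- iteration 1/4 --
  RT 289: heading 315 -> 26
  FD 6.5: (-10,10) -> (-4.158,12.849) [heading=26, draw]
  FD 11.6: (-4.158,12.849) -> (6.268,17.935) [heading=26, draw]
  -- iteration 2/4 --
  RT 289: heading 26 -> 97
  FD 6.5: (6.268,17.935) -> (5.476,24.386) [heading=97, draw]
  FD 11.6: (5.476,24.386) -> (4.062,35.9) [heading=97, draw]
  -- iteration 3/4 --
  RT 289: heading 97 -> 168
  FD 6.5: (4.062,35.9) -> (-2.296,37.251) [heading=168, draw]
  FD 11.6: (-2.296,37.251) -> (-13.642,39.663) [heading=168, draw]
  -- iteration 4/4 --
  RT 289: heading 168 -> 239
  FD 6.5: (-13.642,39.663) -> (-16.99,34.091) [heading=239, draw]
  FD 11.6: (-16.99,34.091) -> (-22.964,24.148) [heading=239, draw]
]
RT 180: heading 239 -> 59
Final: pos=(-22.964,24.148), heading=59, 8 segment(s) drawn

Segment lengths:
  seg 1: (-10,10) -> (-4.158,12.849), length = 6.5
  seg 2: (-4.158,12.849) -> (6.268,17.935), length = 11.6
  seg 3: (6.268,17.935) -> (5.476,24.386), length = 6.5
  seg 4: (5.476,24.386) -> (4.062,35.9), length = 11.6
  seg 5: (4.062,35.9) -> (-2.296,37.251), length = 6.5
  seg 6: (-2.296,37.251) -> (-13.642,39.663), length = 11.6
  seg 7: (-13.642,39.663) -> (-16.99,34.091), length = 6.5
  seg 8: (-16.99,34.091) -> (-22.964,24.148), length = 11.6
Total = 72.4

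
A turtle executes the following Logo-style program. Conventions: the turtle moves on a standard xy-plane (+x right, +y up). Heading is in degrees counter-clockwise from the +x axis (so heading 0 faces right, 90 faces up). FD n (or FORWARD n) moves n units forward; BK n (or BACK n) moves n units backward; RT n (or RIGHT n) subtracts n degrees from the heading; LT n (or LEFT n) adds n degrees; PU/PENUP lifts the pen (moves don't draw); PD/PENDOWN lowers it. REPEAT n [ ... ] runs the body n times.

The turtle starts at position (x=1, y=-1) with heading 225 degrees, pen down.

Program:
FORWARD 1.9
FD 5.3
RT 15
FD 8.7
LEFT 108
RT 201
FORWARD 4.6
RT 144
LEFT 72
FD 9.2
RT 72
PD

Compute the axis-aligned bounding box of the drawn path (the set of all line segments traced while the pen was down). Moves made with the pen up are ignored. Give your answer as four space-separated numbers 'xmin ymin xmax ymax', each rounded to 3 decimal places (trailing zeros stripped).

Answer: -13.714 -10.441 1 0.163

Derivation:
Executing turtle program step by step:
Start: pos=(1,-1), heading=225, pen down
FD 1.9: (1,-1) -> (-0.344,-2.344) [heading=225, draw]
FD 5.3: (-0.344,-2.344) -> (-4.091,-6.091) [heading=225, draw]
RT 15: heading 225 -> 210
FD 8.7: (-4.091,-6.091) -> (-11.626,-10.441) [heading=210, draw]
LT 108: heading 210 -> 318
RT 201: heading 318 -> 117
FD 4.6: (-11.626,-10.441) -> (-13.714,-6.343) [heading=117, draw]
RT 144: heading 117 -> 333
LT 72: heading 333 -> 45
FD 9.2: (-13.714,-6.343) -> (-7.209,0.163) [heading=45, draw]
RT 72: heading 45 -> 333
PD: pen down
Final: pos=(-7.209,0.163), heading=333, 5 segment(s) drawn

Segment endpoints: x in {-13.714, -11.626, -7.209, -4.091, -0.344, 1}, y in {-10.441, -6.343, -6.091, -2.344, -1, 0.163}
xmin=-13.714, ymin=-10.441, xmax=1, ymax=0.163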